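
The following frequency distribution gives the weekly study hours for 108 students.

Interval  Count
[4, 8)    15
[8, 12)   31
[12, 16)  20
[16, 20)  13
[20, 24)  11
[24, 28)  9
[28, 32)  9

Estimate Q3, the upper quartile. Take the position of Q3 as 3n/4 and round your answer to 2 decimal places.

20.73

Cumulative frequencies: 15, 46, 66, 79, 90, 99, 108
n = 108; position = 3n/4 = 81.
This falls in the class [20, 24): L = 20, F = 79, f = 11, h = 4.
Upper quartile ≈ 20 + ((81 − 79) / 11) × 4 = 20.7273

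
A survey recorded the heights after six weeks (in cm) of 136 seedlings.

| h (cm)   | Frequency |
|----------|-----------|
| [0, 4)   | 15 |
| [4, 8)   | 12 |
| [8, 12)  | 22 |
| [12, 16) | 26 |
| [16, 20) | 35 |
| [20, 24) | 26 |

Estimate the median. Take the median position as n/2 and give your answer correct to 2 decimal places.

Cumulative frequencies: 15, 27, 49, 75, 110, 136
n = 136; position = n/2 = 68.
This falls in the class [12, 16): L = 12, F = 49, f = 26, h = 4.
Median ≈ 12 + ((68 − 49) / 26) × 4 = 14.9231

14.92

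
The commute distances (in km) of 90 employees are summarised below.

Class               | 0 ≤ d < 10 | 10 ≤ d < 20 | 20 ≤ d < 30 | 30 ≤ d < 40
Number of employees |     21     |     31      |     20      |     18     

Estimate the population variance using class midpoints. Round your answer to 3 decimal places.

Midpoints: 5, 15, 25, 35
n = 90, Σfm = 1700, mean = 18.8889
Σfm² = 42050
Σf(m − x̄)² = Σfm² − (Σfm)²/n = 42050 − 1700²/90 = 9938.8889
Population variance = 9938.8889 / 90 = 110.4321

110.432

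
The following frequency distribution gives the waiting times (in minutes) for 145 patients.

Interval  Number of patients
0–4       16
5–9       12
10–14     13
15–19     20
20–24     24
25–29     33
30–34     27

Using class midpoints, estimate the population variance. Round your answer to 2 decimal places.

95.34

Midpoints: 2, 7, 12, 17, 22, 27, 32
n = 145, Σfm = 2895, mean = 19.9655
Σfm² = 71625
Σf(m − x̄)² = Σfm² − (Σfm)²/n = 71625 − 2895²/145 = 13824.8276
Population variance = 13824.8276 / 145 = 95.3436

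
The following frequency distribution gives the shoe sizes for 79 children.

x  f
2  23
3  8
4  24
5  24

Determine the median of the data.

Cumulative frequencies: 23, 31, 55, 79
n = 79, so the median is the value in position (n+1)/2 = 40.
Position 40 falls at value 4.

4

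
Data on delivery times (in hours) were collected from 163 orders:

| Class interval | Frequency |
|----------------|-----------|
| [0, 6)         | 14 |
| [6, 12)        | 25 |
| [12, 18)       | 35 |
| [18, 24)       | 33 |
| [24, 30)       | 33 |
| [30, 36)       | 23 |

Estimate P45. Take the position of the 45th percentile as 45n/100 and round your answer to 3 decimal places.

17.889

Cumulative frequencies: 14, 39, 74, 107, 140, 163
n = 163; position = 45n/100 = 73.35.
This falls in the class [12, 18): L = 12, F = 39, f = 35, h = 6.
45th percentile ≈ 12 + ((73.35 − 39) / 35) × 6 = 17.8886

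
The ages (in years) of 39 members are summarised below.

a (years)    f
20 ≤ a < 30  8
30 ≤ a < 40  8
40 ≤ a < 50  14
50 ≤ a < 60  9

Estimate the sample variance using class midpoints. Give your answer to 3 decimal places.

Midpoints: 25, 35, 45, 55
n = 39, Σfm = 1605, mean = 41.1538
Σfm² = 70375
Σf(m − x̄)² = Σfm² − (Σfm)²/n = 70375 − 1605²/39 = 4323.0769
Sample variance = 4323.0769 / 38 = 113.7652

113.765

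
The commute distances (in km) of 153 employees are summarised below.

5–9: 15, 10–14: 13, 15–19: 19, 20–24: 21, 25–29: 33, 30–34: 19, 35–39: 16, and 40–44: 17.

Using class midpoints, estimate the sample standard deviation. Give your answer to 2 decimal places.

Midpoints: 7, 12, 17, 22, 27, 32, 37, 42
n = 153, Σfm = 3851, mean = 25.1699
Σfm² = 113667
Σf(m − x̄)² = Σfm² − (Σfm)²/n = 113667 − 3851²/153 = 16737.5817
Sample variance = 16737.5817 / 152 = 110.1157
Standard deviation = √110.1157 = 10.4936

10.49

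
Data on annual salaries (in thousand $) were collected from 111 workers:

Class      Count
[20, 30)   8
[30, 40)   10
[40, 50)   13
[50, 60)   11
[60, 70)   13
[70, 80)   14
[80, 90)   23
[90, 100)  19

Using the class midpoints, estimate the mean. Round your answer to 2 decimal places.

66.62

Midpoints: 25, 35, 45, 55, 65, 75, 85, 95
Σfm = 8×25 + 10×35 + 13×45 + 11×55 + 13×65 + 14×75 + 23×85 + 19×95 = 7395
n = Σf = 111
Mean = 7395 / 111 = 66.6216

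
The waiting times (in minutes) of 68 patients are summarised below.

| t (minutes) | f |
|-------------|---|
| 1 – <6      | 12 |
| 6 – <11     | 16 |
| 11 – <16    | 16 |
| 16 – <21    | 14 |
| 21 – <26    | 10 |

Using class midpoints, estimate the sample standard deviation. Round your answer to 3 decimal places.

Midpoints: 3.5, 8.5, 13.5, 18.5, 23.5
n = 68, Σfm = 888, mean = 13.0588
Σfm² = 14533
Σf(m − x̄)² = Σfm² − (Σfm)²/n = 14533 − 888²/68 = 2936.7647
Sample variance = 2936.7647 / 67 = 43.8323
Standard deviation = √43.8323 = 6.6206

6.621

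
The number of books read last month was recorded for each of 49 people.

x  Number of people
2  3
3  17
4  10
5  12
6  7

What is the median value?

Cumulative frequencies: 3, 20, 30, 42, 49
n = 49, so the median is the value in position (n+1)/2 = 25.
Position 25 falls at value 4.

4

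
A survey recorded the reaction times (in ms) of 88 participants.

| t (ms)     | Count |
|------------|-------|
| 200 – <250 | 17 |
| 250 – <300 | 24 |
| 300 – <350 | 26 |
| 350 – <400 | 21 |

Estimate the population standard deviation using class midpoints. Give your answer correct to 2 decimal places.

Midpoints: 225, 275, 325, 375
n = 88, Σfm = 26750, mean = 303.9773
Σfm² = 8375000
Σf(m − x̄)² = Σfm² − (Σfm)²/n = 8375000 − 26750²/88 = 243607.9545
Population variance = 243607.9545 / 88 = 2768.2722
Standard deviation = √2768.2722 = 52.6144

52.61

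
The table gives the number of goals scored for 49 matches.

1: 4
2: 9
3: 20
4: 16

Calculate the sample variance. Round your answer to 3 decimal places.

0.854

Values: 1, 2, 3, 4
n = 49, Σfx = 146, mean = 2.9796
Σfx² = 476
Σf(x − x̄)² = Σfx² − (Σfx)²/n = 476 − 146²/49 = 40.9796
Sample variance = 40.9796 / 48 = 0.8537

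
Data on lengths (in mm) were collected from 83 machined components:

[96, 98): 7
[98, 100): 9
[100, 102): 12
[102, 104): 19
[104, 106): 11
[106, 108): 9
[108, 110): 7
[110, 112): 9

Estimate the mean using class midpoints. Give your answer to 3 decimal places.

103.843

Midpoints: 97, 99, 101, 103, 105, 107, 109, 111
Σfm = 7×97 + 9×99 + 12×101 + 19×103 + 11×105 + 9×107 + 7×109 + 9×111 = 8619
n = Σf = 83
Mean = 8619 / 83 = 103.8434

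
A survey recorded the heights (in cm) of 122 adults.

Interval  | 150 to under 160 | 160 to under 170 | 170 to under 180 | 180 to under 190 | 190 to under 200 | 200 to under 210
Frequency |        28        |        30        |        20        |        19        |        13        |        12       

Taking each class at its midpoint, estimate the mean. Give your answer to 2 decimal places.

174.59

Midpoints: 155, 165, 175, 185, 195, 205
Σfm = 28×155 + 30×165 + 20×175 + 19×185 + 13×195 + 12×205 = 21300
n = Σf = 122
Mean = 21300 / 122 = 174.5902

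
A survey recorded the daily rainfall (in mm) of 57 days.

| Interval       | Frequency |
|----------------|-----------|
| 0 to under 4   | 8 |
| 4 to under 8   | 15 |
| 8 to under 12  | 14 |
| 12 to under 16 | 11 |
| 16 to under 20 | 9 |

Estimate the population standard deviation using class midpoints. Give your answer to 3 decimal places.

Midpoints: 2, 6, 10, 14, 18
n = 57, Σfm = 562, mean = 9.8596
Σfm² = 7044
Σf(m − x̄)² = Σfm² − (Σfm)²/n = 7044 − 562²/57 = 1502.8772
Population variance = 1502.8772 / 57 = 26.3663
Standard deviation = √26.3663 = 5.1348

5.135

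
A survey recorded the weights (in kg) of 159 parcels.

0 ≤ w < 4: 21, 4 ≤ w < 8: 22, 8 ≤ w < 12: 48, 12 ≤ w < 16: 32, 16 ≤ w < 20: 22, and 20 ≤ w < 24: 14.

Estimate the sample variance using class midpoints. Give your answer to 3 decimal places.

33.788

Midpoints: 2, 6, 10, 14, 18, 22
n = 159, Σfm = 1806, mean = 11.3585
Σfm² = 25852
Σf(m − x̄)² = Σfm² − (Σfm)²/n = 25852 − 1806²/159 = 5338.5660
Sample variance = 5338.5660 / 158 = 33.7884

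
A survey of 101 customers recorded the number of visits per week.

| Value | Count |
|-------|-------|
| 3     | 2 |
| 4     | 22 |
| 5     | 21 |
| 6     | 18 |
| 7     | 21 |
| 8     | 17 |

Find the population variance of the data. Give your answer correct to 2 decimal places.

Values: 3, 4, 5, 6, 7, 8
n = 101, Σfx = 590, mean = 5.8416
Σfx² = 3660
Σf(x − x̄)² = Σfx² − (Σfx)²/n = 3660 − 590²/101 = 213.4653
Population variance = 213.4653 / 101 = 2.1135

2.11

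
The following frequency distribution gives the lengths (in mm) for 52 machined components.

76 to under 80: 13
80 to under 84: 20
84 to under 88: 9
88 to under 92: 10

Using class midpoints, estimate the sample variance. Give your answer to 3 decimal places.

17.906

Midpoints: 78, 82, 86, 90
n = 52, Σfm = 4328, mean = 83.2308
Σfm² = 361136
Σf(m − x̄)² = Σfm² − (Σfm)²/n = 361136 − 4328²/52 = 913.2308
Sample variance = 913.2308 / 51 = 17.9065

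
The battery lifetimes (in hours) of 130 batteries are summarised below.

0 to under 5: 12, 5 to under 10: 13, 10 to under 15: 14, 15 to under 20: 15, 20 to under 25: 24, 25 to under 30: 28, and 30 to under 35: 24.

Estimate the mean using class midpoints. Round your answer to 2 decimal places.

20.42

Midpoints: 2.5, 7.5, 12.5, 17.5, 22.5, 27.5, 32.5
Σfm = 12×2.5 + 13×7.5 + 14×12.5 + 15×17.5 + 24×22.5 + 28×27.5 + 24×32.5 = 2655
n = Σf = 130
Mean = 2655 / 130 = 20.4231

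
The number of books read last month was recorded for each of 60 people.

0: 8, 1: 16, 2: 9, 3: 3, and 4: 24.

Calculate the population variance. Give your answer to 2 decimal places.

2.35

Values: 0, 1, 2, 3, 4
n = 60, Σfx = 139, mean = 2.3167
Σfx² = 463
Σf(x − x̄)² = Σfx² − (Σfx)²/n = 463 − 139²/60 = 140.9833
Population variance = 140.9833 / 60 = 2.3497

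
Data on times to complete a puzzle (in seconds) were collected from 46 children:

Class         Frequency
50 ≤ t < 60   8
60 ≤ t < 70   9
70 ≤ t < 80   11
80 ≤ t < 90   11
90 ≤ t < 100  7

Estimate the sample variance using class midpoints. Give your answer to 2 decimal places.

Midpoints: 55, 65, 75, 85, 95
n = 46, Σfm = 3450, mean = 75.0000
Σfm² = 266750
Σf(m − x̄)² = Σfm² − (Σfm)²/n = 266750 − 3450²/46 = 8000.0000
Sample variance = 8000.0000 / 45 = 177.7778

177.78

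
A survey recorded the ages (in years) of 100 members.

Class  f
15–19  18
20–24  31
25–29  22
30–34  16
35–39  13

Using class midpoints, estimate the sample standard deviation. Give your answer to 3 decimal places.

6.450

Midpoints: 17, 22, 27, 32, 37
n = 100, Σfm = 2575, mean = 25.7500
Σfm² = 70425
Σf(m − x̄)² = Σfm² − (Σfm)²/n = 70425 − 2575²/100 = 4118.7500
Sample variance = 4118.7500 / 99 = 41.6035
Standard deviation = √41.6035 = 6.4501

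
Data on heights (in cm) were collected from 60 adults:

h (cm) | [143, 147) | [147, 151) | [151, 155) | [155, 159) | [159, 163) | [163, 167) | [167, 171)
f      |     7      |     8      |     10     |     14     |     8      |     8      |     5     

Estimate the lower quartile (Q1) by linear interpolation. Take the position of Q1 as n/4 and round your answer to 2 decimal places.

151.00

Cumulative frequencies: 7, 15, 25, 39, 47, 55, 60
n = 60; position = n/4 = 15.
This falls in the class [147, 151): L = 147, F = 7, f = 8, h = 4.
Lower quartile ≈ 147 + ((15 − 7) / 8) × 4 = 151.0000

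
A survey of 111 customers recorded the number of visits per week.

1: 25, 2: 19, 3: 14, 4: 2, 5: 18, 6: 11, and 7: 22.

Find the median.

Cumulative frequencies: 25, 44, 58, 60, 78, 89, 111
n = 111, so the median is the value in position (n+1)/2 = 56.
Position 56 falls at value 3.

3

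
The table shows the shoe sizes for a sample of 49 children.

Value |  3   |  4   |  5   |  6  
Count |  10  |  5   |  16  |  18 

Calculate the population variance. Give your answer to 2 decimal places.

1.27

Values: 3, 4, 5, 6
n = 49, Σfx = 238, mean = 4.8571
Σfx² = 1218
Σf(x − x̄)² = Σfx² − (Σfx)²/n = 1218 − 238²/49 = 62.0000
Population variance = 62.0000 / 49 = 1.2653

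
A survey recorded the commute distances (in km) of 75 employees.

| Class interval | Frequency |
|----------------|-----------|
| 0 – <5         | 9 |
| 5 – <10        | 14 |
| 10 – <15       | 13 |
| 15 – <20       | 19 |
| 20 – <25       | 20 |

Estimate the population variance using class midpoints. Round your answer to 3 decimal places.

46.427

Midpoints: 2.5, 7.5, 12.5, 17.5, 22.5
n = 75, Σfm = 1072.5, mean = 14.3000
Σfm² = 18818.75
Σf(m − x̄)² = Σfm² − (Σfm)²/n = 18818.75 − 1072.5²/75 = 3482.0000
Population variance = 3482.0000 / 75 = 46.4267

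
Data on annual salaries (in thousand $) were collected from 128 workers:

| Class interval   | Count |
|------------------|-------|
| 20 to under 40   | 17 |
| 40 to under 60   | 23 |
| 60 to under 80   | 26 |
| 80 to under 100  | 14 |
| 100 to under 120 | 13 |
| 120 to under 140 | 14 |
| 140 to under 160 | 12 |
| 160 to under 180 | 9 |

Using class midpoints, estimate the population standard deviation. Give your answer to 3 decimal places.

42.983

Midpoints: 30, 50, 70, 90, 110, 130, 150, 170
n = 128, Σfm = 11320, mean = 88.4375
Σfm² = 1237600
Σf(m − x̄)² = Σfm² − (Σfm)²/n = 1237600 − 11320²/128 = 236487.5000
Population variance = 236487.5000 / 128 = 1847.5586
Standard deviation = √1847.5586 = 42.9832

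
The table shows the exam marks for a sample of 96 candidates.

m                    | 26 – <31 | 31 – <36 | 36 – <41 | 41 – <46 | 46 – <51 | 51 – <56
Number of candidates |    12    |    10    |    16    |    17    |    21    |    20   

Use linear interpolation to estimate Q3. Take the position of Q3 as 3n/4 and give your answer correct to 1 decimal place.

50.0

Cumulative frequencies: 12, 22, 38, 55, 76, 96
n = 96; position = 3n/4 = 72.
This falls in the class 46 – <51: L = 46, F = 55, f = 21, h = 5.
Upper quartile ≈ 46 + ((72 − 55) / 21) × 5 = 50.0476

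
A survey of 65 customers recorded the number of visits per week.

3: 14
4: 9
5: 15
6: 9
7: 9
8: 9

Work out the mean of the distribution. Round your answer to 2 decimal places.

5.26

Values: 3, 4, 5, 6, 7, 8
Σfx = 14×3 + 9×4 + 15×5 + 9×6 + 9×7 + 9×8 = 342
n = Σf = 65
Mean = 342 / 65 = 5.2615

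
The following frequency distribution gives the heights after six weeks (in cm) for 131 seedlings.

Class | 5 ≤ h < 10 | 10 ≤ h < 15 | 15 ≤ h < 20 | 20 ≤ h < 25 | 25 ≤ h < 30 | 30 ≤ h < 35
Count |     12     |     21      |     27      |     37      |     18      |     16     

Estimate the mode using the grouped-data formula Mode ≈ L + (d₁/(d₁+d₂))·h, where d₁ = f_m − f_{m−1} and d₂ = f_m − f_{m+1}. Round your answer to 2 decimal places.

Modal class: 20 ≤ h < 25 (highest frequency 37).
d₁ = 37 − 27 = 10, d₂ = 37 − 18 = 19
Mode ≈ 20 + (10/(10+19)) × 5 = 20 + 1.7241 = 21.7241

21.72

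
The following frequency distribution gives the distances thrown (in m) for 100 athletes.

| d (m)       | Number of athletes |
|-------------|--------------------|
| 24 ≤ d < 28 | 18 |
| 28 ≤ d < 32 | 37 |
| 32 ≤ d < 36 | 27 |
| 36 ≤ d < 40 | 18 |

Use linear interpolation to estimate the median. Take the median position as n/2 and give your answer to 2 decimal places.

Cumulative frequencies: 18, 55, 82, 100
n = 100; position = n/2 = 50.
This falls in the class 28 ≤ d < 32: L = 28, F = 18, f = 37, h = 4.
Median ≈ 28 + ((50 − 18) / 37) × 4 = 31.4595

31.46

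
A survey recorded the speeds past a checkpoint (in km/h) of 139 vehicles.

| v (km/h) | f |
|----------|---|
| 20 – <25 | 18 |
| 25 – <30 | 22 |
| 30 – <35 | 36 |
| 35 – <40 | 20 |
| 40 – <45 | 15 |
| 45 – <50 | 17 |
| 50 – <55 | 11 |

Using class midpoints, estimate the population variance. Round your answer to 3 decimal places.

Midpoints: 22.5, 27.5, 32.5, 37.5, 42.5, 47.5, 52.5
n = 139, Σfm = 4952.5, mean = 35.6295
Σfm² = 187668.75
Σf(m − x̄)² = Σfm² − (Σfm)²/n = 187668.75 − 4952.5²/139 = 11213.6691
Population variance = 11213.6691 / 139 = 80.6739

80.674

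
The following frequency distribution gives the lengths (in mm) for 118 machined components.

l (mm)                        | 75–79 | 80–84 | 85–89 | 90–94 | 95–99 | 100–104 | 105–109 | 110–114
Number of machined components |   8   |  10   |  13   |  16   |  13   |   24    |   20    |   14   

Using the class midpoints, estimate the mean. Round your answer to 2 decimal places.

97.08

Midpoints: 77, 82, 87, 92, 97, 102, 107, 112
Σfm = 8×77 + 10×82 + 13×87 + 16×92 + 13×97 + 24×102 + 20×107 + 14×112 = 11456
n = Σf = 118
Mean = 11456 / 118 = 97.0847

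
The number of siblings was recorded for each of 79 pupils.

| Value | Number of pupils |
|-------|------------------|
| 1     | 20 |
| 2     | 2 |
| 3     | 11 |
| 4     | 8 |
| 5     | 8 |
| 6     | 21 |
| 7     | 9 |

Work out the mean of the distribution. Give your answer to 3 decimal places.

4.025

Values: 1, 2, 3, 4, 5, 6, 7
Σfx = 20×1 + 2×2 + 11×3 + 8×4 + 8×5 + 21×6 + 9×7 = 318
n = Σf = 79
Mean = 318 / 79 = 4.0253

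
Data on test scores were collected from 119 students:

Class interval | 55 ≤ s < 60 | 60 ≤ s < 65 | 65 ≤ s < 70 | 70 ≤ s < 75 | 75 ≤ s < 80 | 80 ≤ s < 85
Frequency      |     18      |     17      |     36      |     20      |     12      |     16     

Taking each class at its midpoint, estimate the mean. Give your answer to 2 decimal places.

69.14

Midpoints: 57.5, 62.5, 67.5, 72.5, 77.5, 82.5
Σfm = 18×57.5 + 17×62.5 + 36×67.5 + 20×72.5 + 12×77.5 + 16×82.5 = 8227.5
n = Σf = 119
Mean = 8227.5 / 119 = 69.1387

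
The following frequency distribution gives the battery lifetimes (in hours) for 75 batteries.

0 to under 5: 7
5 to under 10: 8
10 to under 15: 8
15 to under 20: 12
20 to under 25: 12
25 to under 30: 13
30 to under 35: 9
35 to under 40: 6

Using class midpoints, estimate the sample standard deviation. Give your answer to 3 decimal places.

Midpoints: 2.5, 7.5, 12.5, 17.5, 22.5, 27.5, 32.5, 37.5
n = 75, Σfm = 1532.5, mean = 20.4333
Σfm² = 39268.75
Σf(m − x̄)² = Σfm² − (Σfm)²/n = 39268.75 − 1532.5²/75 = 7954.6667
Sample variance = 7954.6667 / 74 = 107.4955
Standard deviation = √107.4955 = 10.3680

10.368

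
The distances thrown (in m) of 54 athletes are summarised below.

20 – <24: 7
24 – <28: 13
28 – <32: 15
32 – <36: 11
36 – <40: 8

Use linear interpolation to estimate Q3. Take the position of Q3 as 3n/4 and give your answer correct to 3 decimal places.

Cumulative frequencies: 7, 20, 35, 46, 54
n = 54; position = 3n/4 = 40.5.
This falls in the class 32 – <36: L = 32, F = 35, f = 11, h = 4.
Upper quartile ≈ 32 + ((40.5 − 35) / 11) × 4 = 34.0000

34.000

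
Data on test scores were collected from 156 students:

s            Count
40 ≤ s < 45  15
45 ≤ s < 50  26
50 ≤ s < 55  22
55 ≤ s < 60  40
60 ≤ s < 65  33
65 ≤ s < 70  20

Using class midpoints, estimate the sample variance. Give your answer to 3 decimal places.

Midpoints: 42.5, 47.5, 52.5, 57.5, 62.5, 67.5
n = 156, Σfm = 8740, mean = 56.0256
Σfm² = 498675
Σf(m − x̄)² = Σfm² − (Σfm)²/n = 498675 − 8740²/156 = 9010.8974
Sample variance = 9010.8974 / 155 = 58.1348

58.135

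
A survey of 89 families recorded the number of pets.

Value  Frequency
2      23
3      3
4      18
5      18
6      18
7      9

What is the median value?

5

Cumulative frequencies: 23, 26, 44, 62, 80, 89
n = 89, so the median is the value in position (n+1)/2 = 45.
Position 45 falls at value 5.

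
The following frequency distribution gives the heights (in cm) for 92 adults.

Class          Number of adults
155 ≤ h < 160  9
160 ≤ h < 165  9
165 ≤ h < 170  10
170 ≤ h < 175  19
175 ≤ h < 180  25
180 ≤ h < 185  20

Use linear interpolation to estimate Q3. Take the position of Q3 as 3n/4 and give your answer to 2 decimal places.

179.40

Cumulative frequencies: 9, 18, 28, 47, 72, 92
n = 92; position = 3n/4 = 69.
This falls in the class 175 ≤ h < 180: L = 175, F = 47, f = 25, h = 5.
Upper quartile ≈ 175 + ((69 − 47) / 25) × 5 = 179.4000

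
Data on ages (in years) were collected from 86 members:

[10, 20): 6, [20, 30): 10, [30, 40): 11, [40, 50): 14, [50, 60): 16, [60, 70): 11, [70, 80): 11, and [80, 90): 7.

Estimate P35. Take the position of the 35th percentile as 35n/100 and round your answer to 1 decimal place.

42.2

Cumulative frequencies: 6, 16, 27, 41, 57, 68, 79, 86
n = 86; position = 35n/100 = 30.1.
This falls in the class [40, 50): L = 40, F = 27, f = 14, h = 10.
35th percentile ≈ 40 + ((30.1 − 27) / 14) × 10 = 42.2143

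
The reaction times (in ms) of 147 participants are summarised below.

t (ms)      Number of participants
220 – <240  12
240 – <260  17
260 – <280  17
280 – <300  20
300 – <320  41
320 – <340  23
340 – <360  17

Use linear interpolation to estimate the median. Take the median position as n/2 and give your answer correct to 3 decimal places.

303.659

Cumulative frequencies: 12, 29, 46, 66, 107, 130, 147
n = 147; position = n/2 = 73.5.
This falls in the class 300 – <320: L = 300, F = 66, f = 41, h = 20.
Median ≈ 300 + ((73.5 − 66) / 41) × 20 = 303.6585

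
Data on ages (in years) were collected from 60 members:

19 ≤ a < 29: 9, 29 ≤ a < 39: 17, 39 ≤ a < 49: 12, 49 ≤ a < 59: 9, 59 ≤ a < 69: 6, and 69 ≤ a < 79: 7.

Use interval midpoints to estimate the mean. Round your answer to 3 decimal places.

45.167

Midpoints: 24, 34, 44, 54, 64, 74
Σfm = 9×24 + 17×34 + 12×44 + 9×54 + 6×64 + 7×74 = 2710
n = Σf = 60
Mean = 2710 / 60 = 45.1667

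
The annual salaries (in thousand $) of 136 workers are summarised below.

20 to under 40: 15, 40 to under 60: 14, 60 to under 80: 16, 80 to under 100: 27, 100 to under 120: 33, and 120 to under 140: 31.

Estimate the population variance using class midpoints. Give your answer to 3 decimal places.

1069.810

Midpoints: 30, 50, 70, 90, 110, 130
n = 136, Σfm = 12360, mean = 90.8824
Σfm² = 1268800
Σf(m − x̄)² = Σfm² − (Σfm)²/n = 1268800 − 12360²/136 = 145494.1176
Population variance = 145494.1176 / 136 = 1069.8097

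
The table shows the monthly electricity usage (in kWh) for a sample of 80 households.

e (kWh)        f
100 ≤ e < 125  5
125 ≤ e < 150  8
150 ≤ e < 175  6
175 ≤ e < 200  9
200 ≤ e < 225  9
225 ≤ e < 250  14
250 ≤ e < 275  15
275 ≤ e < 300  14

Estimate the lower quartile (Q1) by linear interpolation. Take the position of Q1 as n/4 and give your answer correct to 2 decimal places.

Cumulative frequencies: 5, 13, 19, 28, 37, 51, 66, 80
n = 80; position = n/4 = 20.
This falls in the class 175 ≤ e < 200: L = 175, F = 19, f = 9, h = 25.
Lower quartile ≈ 175 + ((20 − 19) / 9) × 25 = 177.7778

177.78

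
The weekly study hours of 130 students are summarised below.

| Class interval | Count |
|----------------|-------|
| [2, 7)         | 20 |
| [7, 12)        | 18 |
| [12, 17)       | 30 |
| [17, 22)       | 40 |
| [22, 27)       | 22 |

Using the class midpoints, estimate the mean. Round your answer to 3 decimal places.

15.500

Midpoints: 4.5, 9.5, 14.5, 19.5, 24.5
Σfm = 20×4.5 + 18×9.5 + 30×14.5 + 40×19.5 + 22×24.5 = 2015
n = Σf = 130
Mean = 2015 / 130 = 15.5000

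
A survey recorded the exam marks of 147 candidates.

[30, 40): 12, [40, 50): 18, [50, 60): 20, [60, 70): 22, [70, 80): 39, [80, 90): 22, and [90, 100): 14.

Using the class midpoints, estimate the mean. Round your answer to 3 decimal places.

67.245

Midpoints: 35, 45, 55, 65, 75, 85, 95
Σfm = 12×35 + 18×45 + 20×55 + 22×65 + 39×75 + 22×85 + 14×95 = 9885
n = Σf = 147
Mean = 9885 / 147 = 67.2449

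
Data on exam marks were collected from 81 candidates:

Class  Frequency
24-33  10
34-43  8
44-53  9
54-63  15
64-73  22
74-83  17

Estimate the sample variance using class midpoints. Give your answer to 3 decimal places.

276.235

Midpoints: 28.5, 38.5, 48.5, 58.5, 68.5, 78.5
n = 81, Σfm = 4748.5, mean = 58.6235
Σfm² = 300472.25
Σf(m − x̄)² = Σfm² − (Σfm)²/n = 300472.25 − 4748.5²/81 = 22098.7654
Sample variance = 22098.7654 / 80 = 276.2346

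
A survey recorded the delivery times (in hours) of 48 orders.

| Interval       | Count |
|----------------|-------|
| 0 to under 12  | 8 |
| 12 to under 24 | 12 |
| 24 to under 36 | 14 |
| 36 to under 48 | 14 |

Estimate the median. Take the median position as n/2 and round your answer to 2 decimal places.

Cumulative frequencies: 8, 20, 34, 48
n = 48; position = n/2 = 24.
This falls in the class 24 to under 36: L = 24, F = 20, f = 14, h = 12.
Median ≈ 24 + ((24 − 20) / 14) × 12 = 27.4286

27.43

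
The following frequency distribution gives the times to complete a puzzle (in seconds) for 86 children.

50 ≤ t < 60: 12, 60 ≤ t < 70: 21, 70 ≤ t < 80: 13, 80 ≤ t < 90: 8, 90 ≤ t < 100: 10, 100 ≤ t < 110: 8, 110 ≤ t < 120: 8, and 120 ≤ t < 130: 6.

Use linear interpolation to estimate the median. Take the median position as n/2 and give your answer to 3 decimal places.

Cumulative frequencies: 12, 33, 46, 54, 64, 72, 80, 86
n = 86; position = n/2 = 43.
This falls in the class 70 ≤ t < 80: L = 70, F = 33, f = 13, h = 10.
Median ≈ 70 + ((43 − 33) / 13) × 10 = 77.6923

77.692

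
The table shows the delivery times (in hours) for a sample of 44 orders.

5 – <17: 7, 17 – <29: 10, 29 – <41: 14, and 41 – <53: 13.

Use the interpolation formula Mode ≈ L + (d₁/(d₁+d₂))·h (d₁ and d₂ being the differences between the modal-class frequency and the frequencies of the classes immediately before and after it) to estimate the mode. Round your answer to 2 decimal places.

38.60

Modal class: 29 – <41 (highest frequency 14).
d₁ = 14 − 10 = 4, d₂ = 14 − 13 = 1
Mode ≈ 29 + (4/(4+1)) × 12 = 29 + 9.6000 = 38.6000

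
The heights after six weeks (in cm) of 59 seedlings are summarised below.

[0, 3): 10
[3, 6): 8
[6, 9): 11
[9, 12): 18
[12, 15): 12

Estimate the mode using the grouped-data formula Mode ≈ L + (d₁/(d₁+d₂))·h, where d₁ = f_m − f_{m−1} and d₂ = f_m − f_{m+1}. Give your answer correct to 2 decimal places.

Modal class: [9, 12) (highest frequency 18).
d₁ = 18 − 11 = 7, d₂ = 18 − 12 = 6
Mode ≈ 9 + (7/(7+6)) × 3 = 9 + 1.6154 = 10.6154

10.62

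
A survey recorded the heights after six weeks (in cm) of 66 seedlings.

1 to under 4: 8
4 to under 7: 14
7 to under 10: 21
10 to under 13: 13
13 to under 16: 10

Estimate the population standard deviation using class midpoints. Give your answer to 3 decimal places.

Midpoints: 2.5, 5.5, 8.5, 11.5, 14.5
n = 66, Σfm = 570, mean = 8.6364
Σfm² = 5812.5
Σf(m − x̄)² = Σfm² − (Σfm)²/n = 5812.5 − 570²/66 = 889.7727
Population variance = 889.7727 / 66 = 13.4814
Standard deviation = √13.4814 = 3.6717

3.672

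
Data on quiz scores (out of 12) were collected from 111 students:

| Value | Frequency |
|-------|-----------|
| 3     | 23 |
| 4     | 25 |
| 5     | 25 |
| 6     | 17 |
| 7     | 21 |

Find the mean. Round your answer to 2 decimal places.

Values: 3, 4, 5, 6, 7
Σfx = 23×3 + 25×4 + 25×5 + 17×6 + 21×7 = 543
n = Σf = 111
Mean = 543 / 111 = 4.8919

4.89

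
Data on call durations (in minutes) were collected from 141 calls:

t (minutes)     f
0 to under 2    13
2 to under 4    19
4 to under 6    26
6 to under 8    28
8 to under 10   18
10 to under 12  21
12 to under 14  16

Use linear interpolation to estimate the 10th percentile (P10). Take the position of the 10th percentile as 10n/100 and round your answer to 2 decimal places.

2.12

Cumulative frequencies: 13, 32, 58, 86, 104, 125, 141
n = 141; position = 10n/100 = 14.1.
This falls in the class 2 to under 4: L = 2, F = 13, f = 19, h = 2.
10th percentile ≈ 2 + ((14.1 − 13) / 19) × 2 = 2.1158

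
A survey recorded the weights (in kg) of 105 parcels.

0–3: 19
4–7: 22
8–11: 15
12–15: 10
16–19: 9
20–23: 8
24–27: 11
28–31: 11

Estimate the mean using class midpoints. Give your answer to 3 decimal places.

12.967

Midpoints: 1.5, 5.5, 9.5, 13.5, 17.5, 21.5, 25.5, 29.5
Σfm = 19×1.5 + 22×5.5 + 15×9.5 + 10×13.5 + 9×17.5 + 8×21.5 + 11×25.5 + 11×29.5 = 1361.5
n = Σf = 105
Mean = 1361.5 / 105 = 12.9667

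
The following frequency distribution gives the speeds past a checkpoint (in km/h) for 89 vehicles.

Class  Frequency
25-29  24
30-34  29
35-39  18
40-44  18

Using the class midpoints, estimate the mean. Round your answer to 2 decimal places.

Midpoints: 27, 32, 37, 42
Σfm = 24×27 + 29×32 + 18×37 + 18×42 = 2998
n = Σf = 89
Mean = 2998 / 89 = 33.6854

33.69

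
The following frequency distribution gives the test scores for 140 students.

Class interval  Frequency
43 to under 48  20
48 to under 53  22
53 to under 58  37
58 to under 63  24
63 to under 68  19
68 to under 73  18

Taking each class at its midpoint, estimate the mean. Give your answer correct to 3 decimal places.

57.429

Midpoints: 45.5, 50.5, 55.5, 60.5, 65.5, 70.5
Σfm = 20×45.5 + 22×50.5 + 37×55.5 + 24×60.5 + 19×65.5 + 18×70.5 = 8040
n = Σf = 140
Mean = 8040 / 140 = 57.4286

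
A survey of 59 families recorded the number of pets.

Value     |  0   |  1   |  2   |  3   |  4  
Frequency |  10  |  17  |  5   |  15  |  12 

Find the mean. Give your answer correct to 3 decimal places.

Values: 0, 1, 2, 3, 4
Σfx = 10×0 + 17×1 + 5×2 + 15×3 + 12×4 = 120
n = Σf = 59
Mean = 120 / 59 = 2.0339

2.034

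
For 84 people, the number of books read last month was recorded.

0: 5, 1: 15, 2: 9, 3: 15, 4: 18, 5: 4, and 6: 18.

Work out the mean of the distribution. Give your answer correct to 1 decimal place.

3.3

Values: 0, 1, 2, 3, 4, 5, 6
Σfx = 5×0 + 15×1 + 9×2 + 15×3 + 18×4 + 4×5 + 18×6 = 278
n = Σf = 84
Mean = 278 / 84 = 3.3095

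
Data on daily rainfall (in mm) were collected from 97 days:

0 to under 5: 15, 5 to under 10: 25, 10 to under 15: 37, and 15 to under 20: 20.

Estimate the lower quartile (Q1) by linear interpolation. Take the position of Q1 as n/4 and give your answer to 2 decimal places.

6.85

Cumulative frequencies: 15, 40, 77, 97
n = 97; position = n/4 = 24.25.
This falls in the class 5 to under 10: L = 5, F = 15, f = 25, h = 5.
Lower quartile ≈ 5 + ((24.25 − 15) / 25) × 5 = 6.8500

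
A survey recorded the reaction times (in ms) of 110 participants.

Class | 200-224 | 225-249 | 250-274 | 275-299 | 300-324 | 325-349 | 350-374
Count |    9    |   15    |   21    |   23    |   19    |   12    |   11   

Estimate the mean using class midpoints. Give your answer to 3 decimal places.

286.545

Midpoints: 212, 237, 262, 287, 312, 337, 362
Σfm = 9×212 + 15×237 + 21×262 + 23×287 + 19×312 + 12×337 + 11×362 = 31520
n = Σf = 110
Mean = 31520 / 110 = 286.5455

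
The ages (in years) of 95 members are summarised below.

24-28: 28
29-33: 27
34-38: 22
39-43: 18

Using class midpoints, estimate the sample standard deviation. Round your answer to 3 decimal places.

Midpoints: 26, 31, 36, 41
n = 95, Σfm = 3095, mean = 32.5789
Σfm² = 103645
Σf(m − x̄)² = Σfm² − (Σfm)²/n = 103645 − 3095²/95 = 2813.1579
Sample variance = 2813.1579 / 94 = 29.9272
Standard deviation = √29.9272 = 5.4706

5.471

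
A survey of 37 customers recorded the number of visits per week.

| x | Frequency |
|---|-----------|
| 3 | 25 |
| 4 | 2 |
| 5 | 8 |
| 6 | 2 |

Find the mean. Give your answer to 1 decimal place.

Values: 3, 4, 5, 6
Σfx = 25×3 + 2×4 + 8×5 + 2×6 = 135
n = Σf = 37
Mean = 135 / 37 = 3.6486

3.6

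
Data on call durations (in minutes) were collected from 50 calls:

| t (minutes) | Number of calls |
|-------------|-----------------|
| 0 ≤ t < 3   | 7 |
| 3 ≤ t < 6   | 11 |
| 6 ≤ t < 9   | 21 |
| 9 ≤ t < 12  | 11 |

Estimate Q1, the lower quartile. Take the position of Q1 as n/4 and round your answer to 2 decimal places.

4.50

Cumulative frequencies: 7, 18, 39, 50
n = 50; position = n/4 = 12.5.
This falls in the class 3 ≤ t < 6: L = 3, F = 7, f = 11, h = 3.
Lower quartile ≈ 3 + ((12.5 − 7) / 11) × 3 = 4.5000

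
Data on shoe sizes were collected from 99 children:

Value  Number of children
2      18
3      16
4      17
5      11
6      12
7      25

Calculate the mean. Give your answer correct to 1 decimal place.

4.6

Values: 2, 3, 4, 5, 6, 7
Σfx = 18×2 + 16×3 + 17×4 + 11×5 + 12×6 + 25×7 = 454
n = Σf = 99
Mean = 454 / 99 = 4.5859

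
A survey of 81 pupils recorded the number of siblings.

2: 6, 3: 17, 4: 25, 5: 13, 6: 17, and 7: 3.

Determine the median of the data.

4

Cumulative frequencies: 6, 23, 48, 61, 78, 81
n = 81, so the median is the value in position (n+1)/2 = 41.
Position 41 falls at value 4.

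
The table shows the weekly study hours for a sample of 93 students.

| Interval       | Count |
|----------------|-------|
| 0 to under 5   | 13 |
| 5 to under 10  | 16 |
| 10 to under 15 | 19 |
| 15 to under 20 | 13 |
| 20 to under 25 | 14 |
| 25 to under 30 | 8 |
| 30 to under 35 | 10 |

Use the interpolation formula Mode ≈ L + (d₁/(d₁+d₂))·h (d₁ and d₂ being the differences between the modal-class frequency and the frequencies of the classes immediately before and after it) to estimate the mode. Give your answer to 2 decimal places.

Modal class: 10 to under 15 (highest frequency 19).
d₁ = 19 − 16 = 3, d₂ = 19 − 13 = 6
Mode ≈ 10 + (3/(3+6)) × 5 = 10 + 1.6667 = 11.6667

11.67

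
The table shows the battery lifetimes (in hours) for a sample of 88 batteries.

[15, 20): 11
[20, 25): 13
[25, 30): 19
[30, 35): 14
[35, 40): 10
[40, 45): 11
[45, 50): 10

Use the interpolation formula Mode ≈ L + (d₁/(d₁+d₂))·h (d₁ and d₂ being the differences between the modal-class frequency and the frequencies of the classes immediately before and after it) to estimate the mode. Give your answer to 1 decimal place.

Modal class: [25, 30) (highest frequency 19).
d₁ = 19 − 13 = 6, d₂ = 19 − 14 = 5
Mode ≈ 25 + (6/(6+5)) × 5 = 25 + 2.7273 = 27.7273

27.7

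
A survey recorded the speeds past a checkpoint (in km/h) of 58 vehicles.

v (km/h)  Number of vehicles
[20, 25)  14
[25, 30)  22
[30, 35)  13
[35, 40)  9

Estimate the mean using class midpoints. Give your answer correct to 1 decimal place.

Midpoints: 22.5, 27.5, 32.5, 37.5
Σfm = 14×22.5 + 22×27.5 + 13×32.5 + 9×37.5 = 1680
n = Σf = 58
Mean = 1680 / 58 = 28.9655

29.0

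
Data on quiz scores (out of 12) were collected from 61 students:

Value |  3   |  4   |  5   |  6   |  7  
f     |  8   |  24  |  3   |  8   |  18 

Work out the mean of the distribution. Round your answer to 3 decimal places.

5.066

Values: 3, 4, 5, 6, 7
Σfx = 8×3 + 24×4 + 3×5 + 8×6 + 18×7 = 309
n = Σf = 61
Mean = 309 / 61 = 5.0656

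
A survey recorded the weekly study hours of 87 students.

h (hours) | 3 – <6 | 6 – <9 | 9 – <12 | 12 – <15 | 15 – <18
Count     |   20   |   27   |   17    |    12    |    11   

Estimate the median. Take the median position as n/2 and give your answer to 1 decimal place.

8.6

Cumulative frequencies: 20, 47, 64, 76, 87
n = 87; position = n/2 = 43.5.
This falls in the class 6 – <9: L = 6, F = 20, f = 27, h = 3.
Median ≈ 6 + ((43.5 − 20) / 27) × 3 = 8.6111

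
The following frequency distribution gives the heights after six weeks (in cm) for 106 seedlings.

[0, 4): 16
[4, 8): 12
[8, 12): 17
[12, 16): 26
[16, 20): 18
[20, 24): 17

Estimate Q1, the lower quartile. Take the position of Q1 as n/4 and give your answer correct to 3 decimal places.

Cumulative frequencies: 16, 28, 45, 71, 89, 106
n = 106; position = n/4 = 26.5.
This falls in the class [4, 8): L = 4, F = 16, f = 12, h = 4.
Lower quartile ≈ 4 + ((26.5 − 16) / 12) × 4 = 7.5000

7.500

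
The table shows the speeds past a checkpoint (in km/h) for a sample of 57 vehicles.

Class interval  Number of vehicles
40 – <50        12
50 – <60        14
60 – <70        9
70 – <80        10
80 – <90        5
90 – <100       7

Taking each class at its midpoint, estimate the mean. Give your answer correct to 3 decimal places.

65.526

Midpoints: 45, 55, 65, 75, 85, 95
Σfm = 12×45 + 14×55 + 9×65 + 10×75 + 5×85 + 7×95 = 3735
n = Σf = 57
Mean = 3735 / 57 = 65.5263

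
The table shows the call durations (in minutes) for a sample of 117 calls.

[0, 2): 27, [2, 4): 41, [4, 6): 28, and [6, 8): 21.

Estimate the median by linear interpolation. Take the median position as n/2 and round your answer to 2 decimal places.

3.54

Cumulative frequencies: 27, 68, 96, 117
n = 117; position = n/2 = 58.5.
This falls in the class [2, 4): L = 2, F = 27, f = 41, h = 2.
Median ≈ 2 + ((58.5 − 27) / 41) × 2 = 3.5366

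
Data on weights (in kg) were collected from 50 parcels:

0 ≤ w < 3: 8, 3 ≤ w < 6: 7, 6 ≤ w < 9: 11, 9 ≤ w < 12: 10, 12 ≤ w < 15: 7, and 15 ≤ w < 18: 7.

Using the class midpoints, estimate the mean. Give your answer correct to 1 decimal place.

8.8

Midpoints: 1.5, 4.5, 7.5, 10.5, 13.5, 16.5
Σfm = 8×1.5 + 7×4.5 + 11×7.5 + 10×10.5 + 7×13.5 + 7×16.5 = 441
n = Σf = 50
Mean = 441 / 50 = 8.8200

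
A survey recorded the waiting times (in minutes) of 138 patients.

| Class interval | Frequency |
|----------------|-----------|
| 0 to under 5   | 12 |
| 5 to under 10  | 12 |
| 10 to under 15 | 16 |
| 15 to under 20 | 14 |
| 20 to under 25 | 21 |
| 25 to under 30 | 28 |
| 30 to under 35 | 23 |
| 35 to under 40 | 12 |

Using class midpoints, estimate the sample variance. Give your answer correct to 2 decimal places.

110.06

Midpoints: 2.5, 7.5, 12.5, 17.5, 22.5, 27.5, 32.5, 37.5
n = 138, Σfm = 3005, mean = 21.7754
Σfm² = 80512.5
Σf(m − x̄)² = Σfm² − (Σfm)²/n = 80512.5 − 3005²/138 = 15077.5362
Sample variance = 15077.5362 / 137 = 110.0550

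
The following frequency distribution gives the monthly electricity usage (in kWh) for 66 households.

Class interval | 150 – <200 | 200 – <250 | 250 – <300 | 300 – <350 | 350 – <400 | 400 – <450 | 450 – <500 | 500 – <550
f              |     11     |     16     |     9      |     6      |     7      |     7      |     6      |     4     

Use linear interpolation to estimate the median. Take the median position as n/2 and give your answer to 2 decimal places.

Cumulative frequencies: 11, 27, 36, 42, 49, 56, 62, 66
n = 66; position = n/2 = 33.
This falls in the class 250 – <300: L = 250, F = 27, f = 9, h = 50.
Median ≈ 250 + ((33 − 27) / 9) × 50 = 283.3333

283.33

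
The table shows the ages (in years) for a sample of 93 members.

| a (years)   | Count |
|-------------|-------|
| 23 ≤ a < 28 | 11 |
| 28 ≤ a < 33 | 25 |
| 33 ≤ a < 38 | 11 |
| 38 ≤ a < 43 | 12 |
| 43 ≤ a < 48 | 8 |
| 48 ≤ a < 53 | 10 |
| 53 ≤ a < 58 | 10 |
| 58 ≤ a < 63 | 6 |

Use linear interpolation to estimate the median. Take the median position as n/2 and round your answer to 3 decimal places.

37.773

Cumulative frequencies: 11, 36, 47, 59, 67, 77, 87, 93
n = 93; position = n/2 = 46.5.
This falls in the class 33 ≤ a < 38: L = 33, F = 36, f = 11, h = 5.
Median ≈ 33 + ((46.5 − 36) / 11) × 5 = 37.7727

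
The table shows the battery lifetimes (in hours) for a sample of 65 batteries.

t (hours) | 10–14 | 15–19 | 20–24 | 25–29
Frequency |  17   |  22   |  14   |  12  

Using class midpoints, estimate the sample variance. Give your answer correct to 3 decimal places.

Midpoints: 12, 17, 22, 27
n = 65, Σfm = 1210, mean = 18.6154
Σfm² = 24330
Σf(m − x̄)² = Σfm² − (Σfm)²/n = 24330 − 1210²/65 = 1805.3846
Sample variance = 1805.3846 / 64 = 28.2091

28.209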